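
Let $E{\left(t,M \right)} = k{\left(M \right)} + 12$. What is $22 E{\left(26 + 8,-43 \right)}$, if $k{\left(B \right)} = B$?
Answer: $-682$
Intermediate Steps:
$E{\left(t,M \right)} = 12 + M$ ($E{\left(t,M \right)} = M + 12 = 12 + M$)
$22 E{\left(26 + 8,-43 \right)} = 22 \left(12 - 43\right) = 22 \left(-31\right) = -682$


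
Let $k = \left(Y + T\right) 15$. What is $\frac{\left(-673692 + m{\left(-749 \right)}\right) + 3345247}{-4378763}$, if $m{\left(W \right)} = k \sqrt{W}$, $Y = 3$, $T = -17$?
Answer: $- \frac{2671555}{4378763} + \frac{210 i \sqrt{749}}{4378763} \approx -0.61012 + 0.0013125 i$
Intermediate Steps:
$k = -210$ ($k = \left(3 - 17\right) 15 = \left(-14\right) 15 = -210$)
$m{\left(W \right)} = - 210 \sqrt{W}$
$\frac{\left(-673692 + m{\left(-749 \right)}\right) + 3345247}{-4378763} = \frac{\left(-673692 - 210 \sqrt{-749}\right) + 3345247}{-4378763} = \left(\left(-673692 - 210 i \sqrt{749}\right) + 3345247\right) \left(- \frac{1}{4378763}\right) = \left(2671555 - 210 i \sqrt{749}\right) \left(- \frac{1}{4378763}\right) = - \frac{2671555}{4378763} + \frac{210 i \sqrt{749}}{4378763}$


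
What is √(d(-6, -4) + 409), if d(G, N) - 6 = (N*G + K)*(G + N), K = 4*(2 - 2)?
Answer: 5*√7 ≈ 13.229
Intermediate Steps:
K = 0 (K = 4*0 = 0)
d(G, N) = 6 + G*N*(G + N) (d(G, N) = 6 + (N*G + 0)*(G + N) = 6 + (G*N + 0)*(G + N) = 6 + (G*N)*(G + N) = 6 + G*N*(G + N))
√(d(-6, -4) + 409) = √((6 - 6*(-4)² - 4*(-6)²) + 409) = √((6 - 6*16 - 4*36) + 409) = √((6 - 96 - 144) + 409) = √(-234 + 409) = √175 = 5*√7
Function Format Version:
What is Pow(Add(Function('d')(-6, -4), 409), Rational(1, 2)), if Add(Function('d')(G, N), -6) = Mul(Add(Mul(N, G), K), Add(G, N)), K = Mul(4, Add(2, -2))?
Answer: Mul(5, Pow(7, Rational(1, 2))) ≈ 13.229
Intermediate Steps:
K = 0 (K = Mul(4, 0) = 0)
Function('d')(G, N) = Add(6, Mul(G, N, Add(G, N))) (Function('d')(G, N) = Add(6, Mul(Add(Mul(N, G), 0), Add(G, N))) = Add(6, Mul(Add(Mul(G, N), 0), Add(G, N))) = Add(6, Mul(Mul(G, N), Add(G, N))) = Add(6, Mul(G, N, Add(G, N))))
Pow(Add(Function('d')(-6, -4), 409), Rational(1, 2)) = Pow(Add(Add(6, Mul(-6, Pow(-4, 2)), Mul(-4, Pow(-6, 2))), 409), Rational(1, 2)) = Pow(Add(Add(6, Mul(-6, 16), Mul(-4, 36)), 409), Rational(1, 2)) = Pow(Add(Add(6, -96, -144), 409), Rational(1, 2)) = Pow(Add(-234, 409), Rational(1, 2)) = Pow(175, Rational(1, 2)) = Mul(5, Pow(7, Rational(1, 2)))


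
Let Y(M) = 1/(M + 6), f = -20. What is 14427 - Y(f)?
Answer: 201979/14 ≈ 14427.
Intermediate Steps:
Y(M) = 1/(6 + M)
14427 - Y(f) = 14427 - 1/(6 - 20) = 14427 - 1/(-14) = 14427 - 1*(-1/14) = 14427 + 1/14 = 201979/14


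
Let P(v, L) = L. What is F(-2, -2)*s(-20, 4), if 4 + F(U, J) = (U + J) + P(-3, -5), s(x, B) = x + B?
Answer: 208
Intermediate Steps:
s(x, B) = B + x
F(U, J) = -9 + J + U (F(U, J) = -4 + ((U + J) - 5) = -4 + ((J + U) - 5) = -4 + (-5 + J + U) = -9 + J + U)
F(-2, -2)*s(-20, 4) = (-9 - 2 - 2)*(4 - 20) = -13*(-16) = 208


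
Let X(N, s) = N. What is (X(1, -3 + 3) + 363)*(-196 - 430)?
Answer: -227864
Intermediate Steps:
(X(1, -3 + 3) + 363)*(-196 - 430) = (1 + 363)*(-196 - 430) = 364*(-626) = -227864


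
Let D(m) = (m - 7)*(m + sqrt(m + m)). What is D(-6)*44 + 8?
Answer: 3440 - 1144*I*sqrt(3) ≈ 3440.0 - 1981.5*I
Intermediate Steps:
D(m) = (-7 + m)*(m + sqrt(2)*sqrt(m)) (D(m) = (-7 + m)*(m + sqrt(2*m)) = (-7 + m)*(m + sqrt(2)*sqrt(m)))
D(-6)*44 + 8 = ((-6)**2 - 7*(-6) + sqrt(2)*(-6)**(3/2) - 7*sqrt(2)*sqrt(-6))*44 + 8 = (36 + 42 + sqrt(2)*(-6*I*sqrt(6)) - 7*sqrt(2)*I*sqrt(6))*44 + 8 = (36 + 42 - 12*I*sqrt(3) - 14*I*sqrt(3))*44 + 8 = (78 - 26*I*sqrt(3))*44 + 8 = (3432 - 1144*I*sqrt(3)) + 8 = 3440 - 1144*I*sqrt(3)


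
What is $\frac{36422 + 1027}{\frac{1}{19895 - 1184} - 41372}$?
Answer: $- \frac{9598743}{10604267} \approx -0.90518$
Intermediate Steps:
$\frac{36422 + 1027}{\frac{1}{19895 - 1184} - 41372} = \frac{37449}{\frac{1}{19895 - 1184} - 41372} = \frac{37449}{\frac{1}{18711} - 41372} = \frac{37449}{- \frac{774111491}{18711}} = 37449 \left(- \frac{18711}{774111491}\right) = - \frac{9598743}{10604267}$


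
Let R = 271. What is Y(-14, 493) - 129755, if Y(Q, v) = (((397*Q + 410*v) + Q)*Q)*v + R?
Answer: -1356772800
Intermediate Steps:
Y(Q, v) = 271 + Q*v*(398*Q + 410*v) (Y(Q, v) = (((397*Q + 410*v) + Q)*Q)*v + 271 = ((398*Q + 410*v)*Q)*v + 271 = (Q*(398*Q + 410*v))*v + 271 = Q*v*(398*Q + 410*v) + 271 = 271 + Q*v*(398*Q + 410*v))
Y(-14, 493) - 129755 = (271 + 398*493*(-14)² + 410*(-14)*493²) - 129755 = (271 + 398*493*196 + 410*(-14)*243049) - 129755 = (271 + 38457944 - 1395101260) - 129755 = -1356643045 - 129755 = -1356772800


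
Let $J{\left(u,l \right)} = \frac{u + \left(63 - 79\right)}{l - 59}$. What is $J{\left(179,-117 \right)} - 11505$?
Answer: $- \frac{2025043}{176} \approx -11506.0$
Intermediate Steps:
$J{\left(u,l \right)} = \frac{-16 + u}{-59 + l}$ ($J{\left(u,l \right)} = \frac{u - 16}{-59 + l} = \frac{-16 + u}{-59 + l}$)
$J{\left(179,-117 \right)} - 11505 = \frac{-16 + 179}{-59 - 117} - 11505 = \frac{1}{-176} \cdot 163 - 11505 = \left(- \frac{1}{176}\right) 163 - 11505 = - \frac{163}{176} - 11505 = - \frac{2025043}{176}$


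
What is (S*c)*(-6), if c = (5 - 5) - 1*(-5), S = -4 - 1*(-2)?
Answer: 60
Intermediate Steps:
S = -2 (S = -4 + 2 = -2)
c = 5 (c = 0 + 5 = 5)
(S*c)*(-6) = -2*5*(-6) = -10*(-6) = 60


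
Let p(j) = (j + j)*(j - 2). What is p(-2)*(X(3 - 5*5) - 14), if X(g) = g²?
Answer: 7520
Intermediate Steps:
p(j) = 2*j*(-2 + j) (p(j) = (2*j)*(-2 + j) = 2*j*(-2 + j))
p(-2)*(X(3 - 5*5) - 14) = (2*(-2)*(-2 - 2))*((3 - 5*5)² - 14) = (2*(-2)*(-4))*((3 - 25)² - 14) = 16*((-22)² - 14) = 16*(484 - 14) = 16*470 = 7520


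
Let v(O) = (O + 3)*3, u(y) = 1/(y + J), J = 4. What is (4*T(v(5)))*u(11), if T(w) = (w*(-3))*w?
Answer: -2304/5 ≈ -460.80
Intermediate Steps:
u(y) = 1/(4 + y) (u(y) = 1/(y + 4) = 1/(4 + y))
v(O) = 9 + 3*O (v(O) = (3 + O)*3 = 9 + 3*O)
T(w) = -3*w² (T(w) = (-3*w)*w = -3*w²)
(4*T(v(5)))*u(11) = (4*(-3*(9 + 3*5)²))/(4 + 11) = (4*(-3*(9 + 15)²))/15 = (4*(-3*24²))*(1/15) = (4*(-3*576))*(1/15) = (4*(-1728))*(1/15) = -6912*1/15 = -2304/5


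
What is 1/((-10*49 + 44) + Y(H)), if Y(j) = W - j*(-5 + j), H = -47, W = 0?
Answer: -1/2890 ≈ -0.00034602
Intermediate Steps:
Y(j) = -j*(-5 + j) (Y(j) = 0 - j*(-5 + j) = -j*(-5 + j))
1/((-10*49 + 44) + Y(H)) = 1/((-10*49 + 44) - 47*(5 - 1*(-47))) = 1/((-490 + 44) - 47*(5 + 47)) = 1/(-446 - 47*52) = 1/(-446 - 2444) = 1/(-2890) = -1/2890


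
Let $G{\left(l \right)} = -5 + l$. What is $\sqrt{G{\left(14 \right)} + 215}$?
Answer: $4 \sqrt{14} \approx 14.967$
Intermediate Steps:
$\sqrt{G{\left(14 \right)} + 215} = \sqrt{\left(-5 + 14\right) + 215} = \sqrt{9 + 215} = \sqrt{224} = 4 \sqrt{14}$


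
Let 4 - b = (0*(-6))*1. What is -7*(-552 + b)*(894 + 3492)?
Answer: 16824696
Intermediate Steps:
b = 4 (b = 4 - 0*(-6) = 4 - 0 = 4 - 1*0 = 4 + 0 = 4)
-7*(-552 + b)*(894 + 3492) = -7*(-552 + 4)*(894 + 3492) = -(-3836)*4386 = -7*(-2403528) = 16824696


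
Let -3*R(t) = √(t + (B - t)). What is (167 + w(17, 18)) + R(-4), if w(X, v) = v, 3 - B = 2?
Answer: 554/3 ≈ 184.67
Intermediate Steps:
B = 1 (B = 3 - 1*2 = 3 - 2 = 1)
R(t) = -⅓ (R(t) = -√(t + (1 - t))/3 = -√1/3 = -⅓*1 = -⅓)
(167 + w(17, 18)) + R(-4) = (167 + 18) - ⅓ = 185 - ⅓ = 554/3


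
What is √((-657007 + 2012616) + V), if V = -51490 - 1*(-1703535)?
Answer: √3007654 ≈ 1734.3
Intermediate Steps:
V = 1652045 (V = -51490 + 1703535 = 1652045)
√((-657007 + 2012616) + V) = √((-657007 + 2012616) + 1652045) = √(1355609 + 1652045) = √3007654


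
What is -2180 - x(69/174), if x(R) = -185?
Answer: -1995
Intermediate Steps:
-2180 - x(69/174) = -2180 - 1*(-185) = -2180 + 185 = -1995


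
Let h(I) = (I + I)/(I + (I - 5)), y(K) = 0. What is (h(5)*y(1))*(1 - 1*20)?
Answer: 0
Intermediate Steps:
h(I) = 2*I/(-5 + 2*I) (h(I) = (2*I)/(I + (-5 + I)) = (2*I)/(-5 + 2*I) = 2*I/(-5 + 2*I))
(h(5)*y(1))*(1 - 1*20) = ((2*5/(-5 + 2*5))*0)*(1 - 1*20) = ((2*5/(-5 + 10))*0)*(1 - 20) = ((2*5/5)*0)*(-19) = ((2*5*(⅕))*0)*(-19) = (2*0)*(-19) = 0*(-19) = 0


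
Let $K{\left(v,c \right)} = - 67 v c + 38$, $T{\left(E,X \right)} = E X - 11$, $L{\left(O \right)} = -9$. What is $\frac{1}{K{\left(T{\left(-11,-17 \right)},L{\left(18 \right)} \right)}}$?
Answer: $\frac{1}{106166} \approx 9.4192 \cdot 10^{-6}$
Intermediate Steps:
$T{\left(E,X \right)} = -11 + E X$
$K{\left(v,c \right)} = 38 - 67 c v$ ($K{\left(v,c \right)} = - 67 c v + 38 = 38 - 67 c v$)
$\frac{1}{K{\left(T{\left(-11,-17 \right)},L{\left(18 \right)} \right)}} = \frac{1}{38 - - 603 \left(-11 - -187\right)} = \frac{1}{38 - - 603 \left(-11 + 187\right)} = \frac{1}{38 - \left(-603\right) 176} = \frac{1}{38 + 106128} = \frac{1}{106166}$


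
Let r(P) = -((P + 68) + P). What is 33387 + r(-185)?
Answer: 33689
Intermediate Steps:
r(P) = -68 - 2*P (r(P) = -((68 + P) + P) = -(68 + 2*P) = -68 - 2*P)
33387 + r(-185) = 33387 + (-68 - 2*(-185)) = 33387 + (-68 + 370) = 33387 + 302 = 33689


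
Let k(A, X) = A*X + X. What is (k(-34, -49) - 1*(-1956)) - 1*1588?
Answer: 1985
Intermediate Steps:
k(A, X) = X + A*X
(k(-34, -49) - 1*(-1956)) - 1*1588 = (-49*(1 - 34) - 1*(-1956)) - 1*1588 = (-49*(-33) + 1956) - 1588 = (1617 + 1956) - 1588 = 3573 - 1588 = 1985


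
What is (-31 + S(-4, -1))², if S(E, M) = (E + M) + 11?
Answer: 625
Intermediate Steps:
S(E, M) = 11 + E + M
(-31 + S(-4, -1))² = (-31 + (11 - 4 - 1))² = (-31 + 6)² = (-25)² = 625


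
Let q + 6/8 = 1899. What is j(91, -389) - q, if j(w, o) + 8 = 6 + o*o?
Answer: 597683/4 ≈ 1.4942e+5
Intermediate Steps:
j(w, o) = -2 + o² (j(w, o) = -8 + (6 + o*o) = -8 + (6 + o²) = -2 + o²)
q = 7593/4 (q = -¾ + 1899 = 7593/4 ≈ 1898.3)
j(91, -389) - q = (-2 + (-389)²) - 1*7593/4 = (-2 + 151321) - 7593/4 = 151319 - 7593/4 = 597683/4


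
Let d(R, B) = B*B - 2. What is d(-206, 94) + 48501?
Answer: 57335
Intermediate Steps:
d(R, B) = -2 + B² (d(R, B) = B² - 2 = -2 + B²)
d(-206, 94) + 48501 = (-2 + 94²) + 48501 = (-2 + 8836) + 48501 = 8834 + 48501 = 57335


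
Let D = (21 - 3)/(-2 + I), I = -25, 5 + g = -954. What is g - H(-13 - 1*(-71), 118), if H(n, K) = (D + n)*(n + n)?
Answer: -22829/3 ≈ -7609.7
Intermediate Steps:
g = -959 (g = -5 - 954 = -959)
D = -2/3 (D = (21 - 3)/(-2 - 25) = 18/(-27) = 18*(-1/27) = -2/3 ≈ -0.66667)
H(n, K) = 2*n*(-2/3 + n) (H(n, K) = (-2/3 + n)*(n + n) = (-2/3 + n)*(2*n) = 2*n*(-2/3 + n))
g - H(-13 - 1*(-71), 118) = -959 - 2*(-13 - 1*(-71))*(-2 + 3*(-13 - 1*(-71)))/3 = -959 - 2*(-13 + 71)*(-2 + 3*(-13 + 71))/3 = -959 - 2*58*(-2 + 3*58)/3 = -959 - 2*58*(-2 + 174)/3 = -959 - 2*58*172/3 = -959 - 1*19952/3 = -959 - 19952/3 = -22829/3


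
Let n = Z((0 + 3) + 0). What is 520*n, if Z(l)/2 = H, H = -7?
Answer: -7280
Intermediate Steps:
Z(l) = -14 (Z(l) = 2*(-7) = -14)
n = -14
520*n = 520*(-14) = -7280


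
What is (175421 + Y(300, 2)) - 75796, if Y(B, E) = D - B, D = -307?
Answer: 99018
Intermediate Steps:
Y(B, E) = -307 - B
(175421 + Y(300, 2)) - 75796 = (175421 + (-307 - 1*300)) - 75796 = (175421 + (-307 - 300)) - 75796 = (175421 - 607) - 75796 = 174814 - 75796 = 99018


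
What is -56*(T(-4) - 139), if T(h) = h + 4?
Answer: 7784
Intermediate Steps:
T(h) = 4 + h
-56*(T(-4) - 139) = -56*((4 - 4) - 139) = -56*(0 - 139) = -56*(-139) = 7784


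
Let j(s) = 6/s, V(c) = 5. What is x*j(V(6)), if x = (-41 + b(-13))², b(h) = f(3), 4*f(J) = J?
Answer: 77763/40 ≈ 1944.1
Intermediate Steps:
f(J) = J/4
b(h) = ¾ (b(h) = (¼)*3 = ¾)
x = 25921/16 (x = (-41 + ¾)² = (-161/4)² = 25921/16 ≈ 1620.1)
x*j(V(6)) = 25921*(6/5)/16 = 25921*(6*(⅕))/16 = (25921/16)*(6/5) = 77763/40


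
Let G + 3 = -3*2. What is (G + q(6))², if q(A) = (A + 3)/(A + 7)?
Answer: 11664/169 ≈ 69.018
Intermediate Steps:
G = -9 (G = -3 - 3*2 = -3 - 6 = -9)
q(A) = (3 + A)/(7 + A)
(G + q(6))² = (-9 + (3 + 6)/(7 + 6))² = (-9 + 9/13)² = (-108/13)² = 11664/169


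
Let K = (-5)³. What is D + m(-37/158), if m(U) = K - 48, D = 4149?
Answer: 3976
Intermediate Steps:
K = -125
m(U) = -173 (m(U) = -125 - 48 = -173)
D + m(-37/158) = 4149 - 173 = 3976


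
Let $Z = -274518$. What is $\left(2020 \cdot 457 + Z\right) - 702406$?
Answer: $-53784$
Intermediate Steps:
$\left(2020 \cdot 457 + Z\right) - 702406 = \left(2020 \cdot 457 - 274518\right) - 702406 = \left(923140 - 274518\right) - 702406 = 648622 - 702406 = -53784$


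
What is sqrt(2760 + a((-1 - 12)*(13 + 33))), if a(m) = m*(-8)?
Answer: 2*sqrt(1886) ≈ 86.856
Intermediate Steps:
a(m) = -8*m
sqrt(2760 + a((-1 - 12)*(13 + 33))) = sqrt(2760 - 8*(-1 - 12)*(13 + 33)) = sqrt(2760 - (-104)*46) = sqrt(2760 - 8*(-598)) = sqrt(2760 + 4784) = sqrt(7544) = 2*sqrt(1886)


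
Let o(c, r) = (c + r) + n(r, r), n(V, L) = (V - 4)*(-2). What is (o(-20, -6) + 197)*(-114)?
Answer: -21774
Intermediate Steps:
n(V, L) = 8 - 2*V (n(V, L) = (-4 + V)*(-2) = 8 - 2*V)
o(c, r) = 8 + c - r (o(c, r) = (c + r) + (8 - 2*r) = 8 + c - r)
(o(-20, -6) + 197)*(-114) = ((8 - 20 - 1*(-6)) + 197)*(-114) = ((8 - 20 + 6) + 197)*(-114) = (-6 + 197)*(-114) = 191*(-114) = -21774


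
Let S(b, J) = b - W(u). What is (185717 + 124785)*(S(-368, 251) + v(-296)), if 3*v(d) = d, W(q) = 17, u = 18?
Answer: -450538402/3 ≈ -1.5018e+8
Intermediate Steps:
v(d) = d/3
S(b, J) = -17 + b (S(b, J) = b - 1*17 = b - 17 = -17 + b)
(185717 + 124785)*(S(-368, 251) + v(-296)) = (185717 + 124785)*((-17 - 368) + (⅓)*(-296)) = 310502*(-385 - 296/3) = 310502*(-1451/3) = -450538402/3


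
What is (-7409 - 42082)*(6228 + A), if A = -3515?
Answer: -134269083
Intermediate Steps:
(-7409 - 42082)*(6228 + A) = (-7409 - 42082)*(6228 - 3515) = -49491*2713 = -134269083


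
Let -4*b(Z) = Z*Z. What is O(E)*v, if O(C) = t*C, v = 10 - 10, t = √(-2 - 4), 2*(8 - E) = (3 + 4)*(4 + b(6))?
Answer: 0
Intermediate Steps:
b(Z) = -Z²/4 (b(Z) = -Z*Z/4 = -Z²/4)
E = 51/2 (E = 8 - (3 + 4)*(4 - ¼*6²)/2 = 8 - 7*(4 - ¼*36)/2 = 8 - 7*(4 - 9)/2 = 8 - 7*(-5)/2 = 8 - ½*(-35) = 8 + 35/2 = 51/2 ≈ 25.500)
t = I*√6 (t = √(-6) = I*√6 ≈ 2.4495*I)
v = 0
O(C) = I*C*√6 (O(C) = (I*√6)*C = I*C*√6)
O(E)*v = (I*(51/2)*√6)*0 = (51*I*√6/2)*0 = 0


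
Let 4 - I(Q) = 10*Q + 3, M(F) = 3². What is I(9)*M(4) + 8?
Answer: -793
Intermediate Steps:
M(F) = 9
I(Q) = 1 - 10*Q (I(Q) = 4 - (10*Q + 3) = 4 - (3 + 10*Q) = 4 + (-3 - 10*Q) = 1 - 10*Q)
I(9)*M(4) + 8 = (1 - 10*9)*9 + 8 = (1 - 90)*9 + 8 = -89*9 + 8 = -801 + 8 = -793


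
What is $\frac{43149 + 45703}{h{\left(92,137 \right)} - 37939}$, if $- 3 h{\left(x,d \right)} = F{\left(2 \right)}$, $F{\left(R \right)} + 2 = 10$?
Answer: $- \frac{266556}{113825} \approx -2.3418$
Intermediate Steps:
$F{\left(R \right)} = 8$ ($F{\left(R \right)} = -2 + 10 = 8$)
$h{\left(x,d \right)} = - \frac{8}{3}$ ($h{\left(x,d \right)} = \left(- \frac{1}{3}\right) 8 = - \frac{8}{3}$)
$\frac{43149 + 45703}{h{\left(92,137 \right)} - 37939} = \frac{43149 + 45703}{- \frac{8}{3} - 37939} = \frac{88852}{- \frac{113825}{3}} = 88852 \left(- \frac{3}{113825}\right) = - \frac{266556}{113825}$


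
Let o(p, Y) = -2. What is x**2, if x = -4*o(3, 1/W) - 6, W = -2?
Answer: 4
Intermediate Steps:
x = 2 (x = -4*(-2) - 6 = 8 - 6 = 2)
x**2 = 2**2 = 4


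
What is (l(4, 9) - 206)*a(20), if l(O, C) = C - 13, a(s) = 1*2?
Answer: -420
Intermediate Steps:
a(s) = 2
l(O, C) = -13 + C
(l(4, 9) - 206)*a(20) = ((-13 + 9) - 206)*2 = (-4 - 206)*2 = -210*2 = -420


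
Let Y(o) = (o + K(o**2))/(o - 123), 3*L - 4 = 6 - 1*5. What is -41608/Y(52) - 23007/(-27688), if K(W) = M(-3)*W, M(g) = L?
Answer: 61424913621/94665272 ≈ 648.86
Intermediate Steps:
L = 5/3 (L = 4/3 + (6 - 1*5)/3 = 4/3 + (6 - 5)/3 = 4/3 + (1/3)*1 = 4/3 + 1/3 = 5/3 ≈ 1.6667)
M(g) = 5/3
K(W) = 5*W/3
Y(o) = (o + 5*o**2/3)/(-123 + o) (Y(o) = (o + 5*o**2/3)/(o - 123) = (o + 5*o**2/3)/(-123 + o))
-41608/Y(52) - 23007/(-27688) = -41608*3*(-123 + 52)/(52*(3 + 5*52)) - 23007/(-27688) = -41608*(-213/(52*(3 + 260))) - 23007*(-1/27688) = -41608/((1/3)*52*(-1/71)*263) + 23007/27688 = -41608/(-13676/213) + 23007/27688 = -41608*(-213/13676) + 23007/27688 = 2215626/3419 + 23007/27688 = 61424913621/94665272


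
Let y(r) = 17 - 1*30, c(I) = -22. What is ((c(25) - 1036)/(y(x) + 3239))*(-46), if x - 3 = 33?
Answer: 24334/1613 ≈ 15.086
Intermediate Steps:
x = 36 (x = 3 + 33 = 36)
y(r) = -13 (y(r) = 17 - 30 = -13)
((c(25) - 1036)/(y(x) + 3239))*(-46) = ((-22 - 1036)/(-13 + 3239))*(-46) = -1058/3226*(-46) = -1058*1/3226*(-46) = -529/1613*(-46) = 24334/1613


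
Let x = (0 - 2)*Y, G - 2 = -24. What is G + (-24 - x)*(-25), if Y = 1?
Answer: 528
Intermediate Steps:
G = -22 (G = 2 - 24 = -22)
x = -2 (x = (0 - 2)*1 = -2*1 = -2)
G + (-24 - x)*(-25) = -22 + (-24 - 1*(-2))*(-25) = -22 + (-24 + 2)*(-25) = -22 - 22*(-25) = -22 + 550 = 528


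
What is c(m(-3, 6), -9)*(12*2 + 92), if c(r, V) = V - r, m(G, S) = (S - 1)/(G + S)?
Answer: -3712/3 ≈ -1237.3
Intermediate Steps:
m(G, S) = (-1 + S)/(G + S)
c(m(-3, 6), -9)*(12*2 + 92) = (-9 - (-1 + 6)/(-3 + 6))*(12*2 + 92) = (-9 - 5/3)*(24 + 92) = (-9 - 5/3)*116 = -32/3*116 = -3712/3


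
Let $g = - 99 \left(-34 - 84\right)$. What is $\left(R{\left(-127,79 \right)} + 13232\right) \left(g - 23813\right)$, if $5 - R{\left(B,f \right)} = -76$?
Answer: $-161500003$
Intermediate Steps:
$R{\left(B,f \right)} = 81$ ($R{\left(B,f \right)} = 5 - -76 = 5 + 76 = 81$)
$g = 11682$ ($g = \left(-99\right) \left(-118\right) = 11682$)
$\left(R{\left(-127,79 \right)} + 13232\right) \left(g - 23813\right) = \left(81 + 13232\right) \left(11682 - 23813\right) = 13313 \left(-12131\right) = -161500003$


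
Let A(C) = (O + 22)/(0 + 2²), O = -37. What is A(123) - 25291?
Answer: -101179/4 ≈ -25295.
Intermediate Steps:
A(C) = -15/4 (A(C) = (-37 + 22)/(0 + 2²) = -15/(0 + 4) = -15/4)
A(123) - 25291 = -15/4 - 25291 = -101179/4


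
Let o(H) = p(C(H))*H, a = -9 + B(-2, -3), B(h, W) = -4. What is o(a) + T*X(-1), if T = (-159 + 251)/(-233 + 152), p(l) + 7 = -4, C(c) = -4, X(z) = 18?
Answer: 1103/9 ≈ 122.56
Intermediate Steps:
a = -13 (a = -9 - 4 = -13)
p(l) = -11 (p(l) = -7 - 4 = -11)
o(H) = -11*H
T = -92/81 (T = 92/(-81) = 92*(-1/81) = -92/81 ≈ -1.1358)
o(a) + T*X(-1) = -11*(-13) - 92/81*18 = 143 - 184/9 = 1103/9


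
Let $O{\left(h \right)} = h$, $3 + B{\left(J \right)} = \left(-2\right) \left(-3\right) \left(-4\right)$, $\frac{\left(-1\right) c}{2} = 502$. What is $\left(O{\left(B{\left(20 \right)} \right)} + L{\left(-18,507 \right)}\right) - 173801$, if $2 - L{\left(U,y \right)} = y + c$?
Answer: $-173329$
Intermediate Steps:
$c = -1004$ ($c = \left(-2\right) 502 = -1004$)
$L{\left(U,y \right)} = 1006 - y$ ($L{\left(U,y \right)} = 2 - \left(y - 1004\right) = 2 - \left(-1004 + y\right) = 1006 - y$)
$B{\left(J \right)} = -27$ ($B{\left(J \right)} = -3 + \left(-2\right) \left(-3\right) \left(-4\right) = -3 + 6 \left(-4\right) = -3 - 24 = -27$)
$\left(O{\left(B{\left(20 \right)} \right)} + L{\left(-18,507 \right)}\right) - 173801 = \left(-27 + \left(1006 - 507\right)\right) - 173801 = \left(-27 + 499\right) - 173801 = 472 - 173801 = -173329$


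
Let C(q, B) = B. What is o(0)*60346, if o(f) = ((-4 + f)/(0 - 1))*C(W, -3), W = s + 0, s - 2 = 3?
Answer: -724152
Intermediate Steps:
s = 5 (s = 2 + 3 = 5)
W = 5 (W = 5 + 0 = 5)
o(f) = -12 + 3*f (o(f) = ((-4 + f)/(0 - 1))*(-3) = ((-4 + f)/(-1))*(-3) = ((-4 + f)*(-1))*(-3) = (4 - f)*(-3) = -12 + 3*f)
o(0)*60346 = (-12 + 3*0)*60346 = (-12 + 0)*60346 = -12*60346 = -724152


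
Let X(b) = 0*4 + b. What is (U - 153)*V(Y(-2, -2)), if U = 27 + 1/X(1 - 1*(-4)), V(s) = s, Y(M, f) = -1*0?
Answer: 0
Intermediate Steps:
X(b) = b (X(b) = 0 + b = b)
Y(M, f) = 0
U = 136/5 (U = 27 + 1/(1 - 1*(-4)) = 27 + 1/(1 + 4) = 27 + 1/5 = 27 + ⅕ = 136/5 ≈ 27.200)
(U - 153)*V(Y(-2, -2)) = (136/5 - 153)*0 = -629/5*0 = 0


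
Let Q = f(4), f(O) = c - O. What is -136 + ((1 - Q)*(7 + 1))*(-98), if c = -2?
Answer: -5624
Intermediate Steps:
f(O) = -2 - O
Q = -6 (Q = -2 - 1*4 = -2 - 4 = -6)
-136 + ((1 - Q)*(7 + 1))*(-98) = -136 + ((1 - 1*(-6))*(7 + 1))*(-98) = -136 + ((1 + 6)*8)*(-98) = -136 + (7*8)*(-98) = -136 + 56*(-98) = -136 - 5488 = -5624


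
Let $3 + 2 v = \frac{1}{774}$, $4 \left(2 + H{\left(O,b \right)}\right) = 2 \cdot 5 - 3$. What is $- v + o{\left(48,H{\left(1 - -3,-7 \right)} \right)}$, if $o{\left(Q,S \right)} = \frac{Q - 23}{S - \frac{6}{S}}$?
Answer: $\frac{75059}{29412} \approx 2.552$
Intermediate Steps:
$H{\left(O,b \right)} = - \frac{1}{4}$ ($H{\left(O,b \right)} = -2 + \frac{2 \cdot 5 - 3}{4} = -2 + \frac{10 - 3}{4} = -2 + \frac{1}{4} \cdot 7 = -2 + \frac{7}{4} = - \frac{1}{4}$)
$v = - \frac{2321}{1548}$ ($v = - \frac{3}{2} + \frac{1}{2 \cdot 774} = - \frac{3}{2} + \frac{1}{2} \cdot \frac{1}{774} = - \frac{3}{2} + \frac{1}{1548} = - \frac{2321}{1548} \approx -1.4994$)
$o{\left(Q,S \right)} = \frac{-23 + Q}{S - \frac{6}{S}}$
$- v + o{\left(48,H{\left(1 - -3,-7 \right)} \right)} = \left(-1\right) \left(- \frac{2321}{1548}\right) - \frac{-23 + 48}{4 \left(-6 + \left(- \frac{1}{4}\right)^{2}\right)} = \frac{2321}{1548} - \frac{1}{4} \frac{1}{-6 + \frac{1}{16}} \cdot 25 = \frac{2321}{1548} - \frac{1}{4} \frac{1}{- \frac{95}{16}} \cdot 25 = \frac{2321}{1548} - \left(- \frac{4}{95}\right) 25 = \frac{2321}{1548} + \frac{20}{19} = \frac{75059}{29412}$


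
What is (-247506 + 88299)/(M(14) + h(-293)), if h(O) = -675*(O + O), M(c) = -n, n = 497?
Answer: -159207/395053 ≈ -0.40300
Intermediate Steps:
M(c) = -497 (M(c) = -1*497 = -497)
h(O) = -1350*O
(-247506 + 88299)/(M(14) + h(-293)) = (-247506 + 88299)/(-497 - 1350*(-293)) = -159207/(-497 + 395550) = -159207/395053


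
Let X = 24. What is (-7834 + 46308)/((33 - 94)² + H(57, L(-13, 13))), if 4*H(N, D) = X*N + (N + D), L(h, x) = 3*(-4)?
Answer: 153896/16297 ≈ 9.4432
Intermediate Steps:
L(h, x) = -12
H(N, D) = D/4 + 25*N/4 (H(N, D) = (24*N + (N + D))/4 = (24*N + (D + N))/4 = (D + 25*N)/4 = D/4 + 25*N/4)
(-7834 + 46308)/((33 - 94)² + H(57, L(-13, 13))) = (-7834 + 46308)/((33 - 94)² + ((¼)*(-12) + (25/4)*57)) = 38474/((-61)² + (-3 + 1425/4)) = 38474/(3721 + 1413/4) = 38474/(16297/4) = 38474*(4/16297) = 153896/16297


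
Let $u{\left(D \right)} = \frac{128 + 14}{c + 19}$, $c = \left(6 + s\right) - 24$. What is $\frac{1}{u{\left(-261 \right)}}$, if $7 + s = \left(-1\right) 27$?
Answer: $- \frac{33}{142} \approx -0.23239$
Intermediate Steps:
$s = -34$ ($s = -7 - 27 = -34$)
$c = -52$ ($c = \left(6 - 34\right) - 24 = -28 - 24 = -52$)
$u{\left(D \right)} = - \frac{142}{33}$ ($u{\left(D \right)} = \frac{128 + 14}{-52 + 19} = \frac{142}{-33} = 142 \left(- \frac{1}{33}\right) = - \frac{142}{33}$)
$\frac{1}{u{\left(-261 \right)}} = \frac{1}{- \frac{142}{33}} = - \frac{33}{142}$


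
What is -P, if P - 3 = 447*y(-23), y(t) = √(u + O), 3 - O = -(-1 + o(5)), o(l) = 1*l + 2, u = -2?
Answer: -3 - 447*√7 ≈ -1185.7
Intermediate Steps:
o(l) = 2 + l (o(l) = l + 2 = 2 + l)
O = 9 (O = 3 - (-1)*(-1 + (2 + 5)) = 3 - (-1)*(-1 + 7) = 3 - (-1)*6 = 3 - 1*(-6) = 3 + 6 = 9)
y(t) = √7 (y(t) = √(-2 + 9) = √7)
P = 3 + 447*√7 ≈ 1185.7
-P = -(3 + 447*√7) = -3 - 447*√7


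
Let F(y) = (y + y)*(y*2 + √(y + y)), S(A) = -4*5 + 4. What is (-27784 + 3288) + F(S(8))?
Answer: -23472 - 128*I*√2 ≈ -23472.0 - 181.02*I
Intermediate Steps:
S(A) = -16 (S(A) = -20 + 4 = -16)
F(y) = 2*y*(2*y + √2*√y) (F(y) = (2*y)*(2*y + √(2*y)) = (2*y)*(2*y + √2*√y) = 2*y*(2*y + √2*√y))
(-27784 + 3288) + F(S(8)) = (-27784 + 3288) + (4*(-16)² + 2*√2*(-16)^(3/2)) = -24496 + (4*256 + 2*√2*(-64*I)) = -24496 + (1024 - 128*I*√2) = -23472 - 128*I*√2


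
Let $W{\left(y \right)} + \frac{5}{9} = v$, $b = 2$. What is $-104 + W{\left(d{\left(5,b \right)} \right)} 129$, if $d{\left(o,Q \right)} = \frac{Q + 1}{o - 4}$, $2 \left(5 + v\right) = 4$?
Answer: $- \frac{1688}{3} \approx -562.67$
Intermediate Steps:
$v = -3$ ($v = -5 + \frac{1}{2} \cdot 4 = -5 + 2 = -3$)
$d{\left(o,Q \right)} = \frac{1 + Q}{-4 + o}$
$W{\left(y \right)} = - \frac{32}{9}$ ($W{\left(y \right)} = - \frac{5}{9} - 3 = - \frac{32}{9}$)
$-104 + W{\left(d{\left(5,b \right)} \right)} 129 = -104 - \frac{1376}{3} = - \frac{1688}{3}$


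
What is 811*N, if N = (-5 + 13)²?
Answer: 51904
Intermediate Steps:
N = 64 (N = 8² = 64)
811*N = 811*64 = 51904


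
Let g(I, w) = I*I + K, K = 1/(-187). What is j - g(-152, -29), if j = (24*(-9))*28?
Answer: -5451423/187 ≈ -29152.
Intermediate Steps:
K = -1/187 ≈ -0.0053476
g(I, w) = -1/187 + I² (g(I, w) = I*I - 1/187 = I² - 1/187 = -1/187 + I²)
j = -6048 (j = -216*28 = -6048)
j - g(-152, -29) = -6048 - (-1/187 + (-152)²) = -6048 - (-1/187 + 23104) = -6048 - 1*4320447/187 = -6048 - 4320447/187 = -5451423/187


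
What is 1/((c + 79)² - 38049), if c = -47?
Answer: -1/37025 ≈ -2.7009e-5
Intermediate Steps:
1/((c + 79)² - 38049) = 1/((-47 + 79)² - 38049) = 1/(32² - 38049) = 1/(1024 - 38049) = 1/(-37025) = -1/37025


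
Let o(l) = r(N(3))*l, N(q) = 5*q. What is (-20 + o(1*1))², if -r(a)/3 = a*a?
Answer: 483025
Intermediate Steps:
r(a) = -3*a² (r(a) = -3*a*a = -3*a²)
o(l) = -675*l (o(l) = (-3*(5*3)²)*l = (-3*15²)*l = (-3*225)*l = -675*l)
(-20 + o(1*1))² = (-20 - 675)² = (-695)² = 483025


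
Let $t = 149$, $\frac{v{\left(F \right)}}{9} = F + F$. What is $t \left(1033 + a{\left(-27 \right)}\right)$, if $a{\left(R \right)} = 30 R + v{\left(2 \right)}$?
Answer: $38591$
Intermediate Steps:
$v{\left(F \right)} = 18 F$ ($v{\left(F \right)} = 9 \left(F + F\right) = 9 \cdot 2 F = 18 F$)
$a{\left(R \right)} = 36 + 30 R$ ($a{\left(R \right)} = 30 R + 18 \cdot 2 = 30 R + 36 = 36 + 30 R$)
$t \left(1033 + a{\left(-27 \right)}\right) = 149 \left(1033 + \left(36 + 30 \left(-27\right)\right)\right) = 149 \left(1033 + \left(36 - 810\right)\right) = 149 \left(1033 - 774\right) = 149 \cdot 259 = 38591$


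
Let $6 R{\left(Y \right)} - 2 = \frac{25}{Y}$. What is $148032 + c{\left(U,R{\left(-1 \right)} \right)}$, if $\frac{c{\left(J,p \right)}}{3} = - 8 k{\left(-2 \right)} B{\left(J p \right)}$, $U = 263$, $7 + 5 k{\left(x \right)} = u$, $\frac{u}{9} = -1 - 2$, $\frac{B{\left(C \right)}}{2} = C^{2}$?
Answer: $\frac{4978515016}{15} \approx 3.319 \cdot 10^{8}$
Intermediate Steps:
$B{\left(C \right)} = 2 C^{2}$
$R{\left(Y \right)} = \frac{1}{3} + \frac{25}{6 Y}$ ($R{\left(Y \right)} = \frac{1}{3} + \frac{25 \frac{1}{Y}}{6} = \frac{1}{3} + \frac{25}{6 Y}$)
$u = -27$ ($u = 9 \left(-1 - 2\right) = 9 \left(-3\right) = -27$)
$k{\left(x \right)} = - \frac{34}{5}$ ($k{\left(x \right)} = - \frac{7}{5} + \frac{1}{5} \left(-27\right) = - \frac{7}{5} - \frac{27}{5} = - \frac{34}{5}$)
$c{\left(J,p \right)} = \frac{1632 J^{2} p^{2}}{5}$ ($c{\left(J,p \right)} = 3 \left(-8\right) \left(- \frac{34}{5}\right) 2 \left(J p\right)^{2} = 3 \frac{272 \cdot 2 J^{2} p^{2}}{5} = 3 \frac{544 J^{2} p^{2}}{5} = \frac{1632 J^{2} p^{2}}{5}$)
$148032 + c{\left(U,R{\left(-1 \right)} \right)} = 148032 + \frac{1632 \cdot 263^{2} \left(\frac{25 + 2 \left(-1\right)}{6 \left(-1\right)}\right)^{2}}{5} = 148032 + \frac{1632}{5} \cdot 69169 \left(\frac{1}{6} \left(-1\right) \left(25 - 2\right)\right)^{2} = 148032 + \frac{1632}{5} \cdot 69169 \left(\frac{1}{6} \left(-1\right) 23\right)^{2} = 148032 + \frac{1632}{5} \cdot 69169 \left(- \frac{23}{6}\right)^{2} = 148032 + \frac{1632}{5} \cdot 69169 \cdot \frac{529}{36} = 148032 + \frac{4976294536}{15} = \frac{4978515016}{15}$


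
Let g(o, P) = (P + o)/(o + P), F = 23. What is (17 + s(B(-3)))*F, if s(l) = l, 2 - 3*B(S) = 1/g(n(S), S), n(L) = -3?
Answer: 1196/3 ≈ 398.67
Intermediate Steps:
g(o, P) = 1 (g(o, P) = (P + o)/(P + o) = 1)
B(S) = 1/3 (B(S) = 2/3 - 1/3/1 = 2/3 - 1/3*1 = 2/3 - 1/3 = 1/3)
(17 + s(B(-3)))*F = (17 + 1/3)*23 = (52/3)*23 = 1196/3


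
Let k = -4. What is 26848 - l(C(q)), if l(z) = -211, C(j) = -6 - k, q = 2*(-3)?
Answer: 27059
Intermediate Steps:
q = -6
C(j) = -2 (C(j) = -6 - 1*(-4) = -6 + 4 = -2)
26848 - l(C(q)) = 26848 - 1*(-211) = 26848 + 211 = 27059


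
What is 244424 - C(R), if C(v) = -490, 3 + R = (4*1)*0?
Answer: 244914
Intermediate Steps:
R = -3 (R = -3 + (4*1)*0 = -3 + 4*0 = -3 + 0 = -3)
244424 - C(R) = 244424 - 1*(-490) = 244424 + 490 = 244914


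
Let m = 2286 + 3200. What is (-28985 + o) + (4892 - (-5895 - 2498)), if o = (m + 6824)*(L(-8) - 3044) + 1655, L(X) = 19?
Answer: -37251795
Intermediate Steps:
m = 5486
o = -37236095 (o = (5486 + 6824)*(19 - 3044) + 1655 = 12310*(-3025) + 1655 = -37237750 + 1655 = -37236095)
(-28985 + o) + (4892 - (-5895 - 2498)) = (-28985 - 37236095) + (4892 - (-5895 - 2498)) = -37265080 + (4892 - 1*(-8393)) = -37265080 + (4892 + 8393) = -37265080 + 13285 = -37251795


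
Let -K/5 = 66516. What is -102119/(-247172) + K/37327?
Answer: -78392667847/9226189244 ≈ -8.4967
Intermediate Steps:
K = -332580 (K = -5*66516 = -332580)
-102119/(-247172) + K/37327 = -102119/(-247172) - 332580/37327 = -102119*(-1/247172) - 332580*1/37327 = 102119/247172 - 332580/37327 = -78392667847/9226189244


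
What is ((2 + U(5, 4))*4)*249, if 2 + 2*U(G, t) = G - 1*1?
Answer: 2988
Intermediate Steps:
U(G, t) = -3/2 + G/2 (U(G, t) = -1 + (G - 1*1)/2 = -1 + (G - 1)/2 = -1 + (-1 + G)/2 = -1 + (-½ + G/2) = -3/2 + G/2)
((2 + U(5, 4))*4)*249 = ((2 + (-3/2 + (½)*5))*4)*249 = ((2 + (-3/2 + 5/2))*4)*249 = ((2 + 1)*4)*249 = (3*4)*249 = 12*249 = 2988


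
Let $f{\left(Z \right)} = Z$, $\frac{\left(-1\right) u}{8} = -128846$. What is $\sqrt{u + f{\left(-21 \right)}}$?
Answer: $\sqrt{1030747} \approx 1015.3$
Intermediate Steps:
$u = 1030768$ ($u = \left(-8\right) \left(-128846\right) = 1030768$)
$\sqrt{u + f{\left(-21 \right)}} = \sqrt{1030768 - 21} = \sqrt{1030747}$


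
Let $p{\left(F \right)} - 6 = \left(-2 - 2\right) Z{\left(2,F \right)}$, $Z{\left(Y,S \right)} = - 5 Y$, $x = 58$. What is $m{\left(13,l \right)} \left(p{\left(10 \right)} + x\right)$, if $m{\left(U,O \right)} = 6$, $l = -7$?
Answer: $624$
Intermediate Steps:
$p{\left(F \right)} = 46$ ($p{\left(F \right)} = 6 + \left(-2 - 2\right) \left(\left(-5\right) 2\right) = 6 - -40 = 6 + 40 = 46$)
$m{\left(13,l \right)} \left(p{\left(10 \right)} + x\right) = 6 \left(46 + 58\right) = 6 \cdot 104 = 624$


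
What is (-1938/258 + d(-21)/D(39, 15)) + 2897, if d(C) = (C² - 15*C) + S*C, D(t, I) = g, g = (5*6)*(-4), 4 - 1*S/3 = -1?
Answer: 4963599/1720 ≈ 2885.8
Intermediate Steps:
S = 15 (S = 12 - 3*(-1) = 12 + 3 = 15)
g = -120 (g = 30*(-4) = -120)
D(t, I) = -120
d(C) = C² (d(C) = (C² - 15*C) + 15*C = C²)
(-1938/258 + d(-21)/D(39, 15)) + 2897 = (-1938/258 + (-21)²/(-120)) + 2897 = (-1938*1/258 + 441*(-1/120)) + 2897 = (-323/43 - 147/40) + 2897 = -19241/1720 + 2897 = 4963599/1720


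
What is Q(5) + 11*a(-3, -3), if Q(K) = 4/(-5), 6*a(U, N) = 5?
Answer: 251/30 ≈ 8.3667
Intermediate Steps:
a(U, N) = ⅚ (a(U, N) = (⅙)*5 = ⅚)
Q(K) = -⅘ (Q(K) = 4*(-⅕) = -⅘)
Q(5) + 11*a(-3, -3) = -⅘ + 11*(⅚) = -⅘ + 55/6 = 251/30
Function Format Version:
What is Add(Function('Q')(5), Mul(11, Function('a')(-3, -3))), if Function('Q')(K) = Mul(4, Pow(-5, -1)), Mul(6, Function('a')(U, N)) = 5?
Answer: Rational(251, 30) ≈ 8.3667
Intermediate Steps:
Function('a')(U, N) = Rational(5, 6) (Function('a')(U, N) = Mul(Rational(1, 6), 5) = Rational(5, 6))
Function('Q')(K) = Rational(-4, 5) (Function('Q')(K) = Mul(4, Rational(-1, 5)) = Rational(-4, 5))
Add(Function('Q')(5), Mul(11, Function('a')(-3, -3))) = Add(Rational(-4, 5), Mul(11, Rational(5, 6))) = Add(Rational(-4, 5), Rational(55, 6)) = Rational(251, 30)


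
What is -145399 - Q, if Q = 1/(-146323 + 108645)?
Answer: -5478343521/37678 ≈ -1.4540e+5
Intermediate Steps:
Q = -1/37678 (Q = 1/(-37678) = -1/37678 ≈ -2.6541e-5)
-145399 - Q = -145399 - 1*(-1/37678) = -145399 + 1/37678 = -5478343521/37678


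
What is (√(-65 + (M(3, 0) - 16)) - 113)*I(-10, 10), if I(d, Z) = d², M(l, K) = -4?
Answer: -11300 + 100*I*√85 ≈ -11300.0 + 921.95*I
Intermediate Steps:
(√(-65 + (M(3, 0) - 16)) - 113)*I(-10, 10) = (√(-65 + (-4 - 16)) - 113)*(-10)² = (√(-65 - 20) - 113)*100 = (√(-85) - 113)*100 = (I*√85 - 113)*100 = (-113 + I*√85)*100 = -11300 + 100*I*√85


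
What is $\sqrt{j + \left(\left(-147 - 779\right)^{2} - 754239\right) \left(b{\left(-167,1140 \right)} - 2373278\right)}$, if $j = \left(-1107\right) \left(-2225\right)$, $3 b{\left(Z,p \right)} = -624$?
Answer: $i \sqrt{245029111107} \approx 4.95 \cdot 10^{5} i$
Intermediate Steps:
$b{\left(Z,p \right)} = -208$ ($b{\left(Z,p \right)} = \frac{1}{3} \left(-624\right) = -208$)
$j = 2463075$
$\sqrt{j + \left(\left(-147 - 779\right)^{2} - 754239\right) \left(b{\left(-167,1140 \right)} - 2373278\right)} = \sqrt{2463075 + \left(\left(-147 - 779\right)^{2} - 754239\right) \left(-208 - 2373278\right)} = \sqrt{2463075 + \left(\left(-926\right)^{2} - 754239\right) \left(-2373486\right)} = \sqrt{2463075 + \left(857476 - 754239\right) \left(-2373486\right)} = \sqrt{2463075 + 103237 \left(-2373486\right)} = \sqrt{2463075 - 245031574182} = \sqrt{-245029111107} = i \sqrt{245029111107}$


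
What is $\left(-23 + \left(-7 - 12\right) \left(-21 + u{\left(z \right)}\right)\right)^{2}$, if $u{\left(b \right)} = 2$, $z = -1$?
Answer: $114244$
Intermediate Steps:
$\left(-23 + \left(-7 - 12\right) \left(-21 + u{\left(z \right)}\right)\right)^{2} = \left(-23 + \left(-7 - 12\right) \left(-21 + 2\right)\right)^{2} = \left(-23 - -361\right)^{2} = \left(-23 + 361\right)^{2} = 338^{2} = 114244$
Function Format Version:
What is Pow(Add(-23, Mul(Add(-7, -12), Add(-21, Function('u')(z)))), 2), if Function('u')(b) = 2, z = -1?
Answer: 114244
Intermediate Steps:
Pow(Add(-23, Mul(Add(-7, -12), Add(-21, Function('u')(z)))), 2) = Pow(Add(-23, Mul(Add(-7, -12), Add(-21, 2))), 2) = Pow(Add(-23, Mul(-19, -19)), 2) = Pow(Add(-23, 361), 2) = Pow(338, 2) = 114244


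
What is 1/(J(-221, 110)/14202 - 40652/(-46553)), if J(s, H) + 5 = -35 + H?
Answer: 330572853/290299207 ≈ 1.1387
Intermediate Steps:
J(s, H) = -40 + H (J(s, H) = -5 + (-35 + H) = -40 + H)
1/(J(-221, 110)/14202 - 40652/(-46553)) = 1/((-40 + 110)/14202 - 40652/(-46553)) = 1/(70*(1/14202) - 40652*(-1/46553)) = 1/(35/7101 + 40652/46553) = 1/(290299207/330572853) = 330572853/290299207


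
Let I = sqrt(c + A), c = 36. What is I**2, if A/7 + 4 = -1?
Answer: 1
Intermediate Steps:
A = -35 (A = -28 + 7*(-1) = -28 - 7 = -35)
I = 1 (I = sqrt(36 - 35) = sqrt(1) = 1)
I**2 = 1**2 = 1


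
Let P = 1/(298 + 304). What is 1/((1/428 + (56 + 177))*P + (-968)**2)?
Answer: 257656/241429955469 ≈ 1.0672e-6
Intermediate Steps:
P = 1/602 ≈ 0.0016611
1/((1/428 + (56 + 177))*P + (-968)**2) = 1/((1/428 + (56 + 177))*(1/602) + (-968)**2) = 1/((1/428 + 233)*(1/602) + 937024) = 1/((99725/428)*(1/602) + 937024) = 1/(99725/257656 + 937024) = 1/(241429955469/257656) = 257656/241429955469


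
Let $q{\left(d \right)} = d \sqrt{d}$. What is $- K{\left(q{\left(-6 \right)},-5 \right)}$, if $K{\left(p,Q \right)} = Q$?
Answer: $5$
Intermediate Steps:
$q{\left(d \right)} = d^{\frac{3}{2}}$
$- K{\left(q{\left(-6 \right)},-5 \right)} = \left(-1\right) \left(-5\right) = 5$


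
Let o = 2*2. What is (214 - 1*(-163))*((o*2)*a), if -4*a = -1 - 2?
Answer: 2262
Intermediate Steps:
o = 4
a = 3/4 (a = -(-1 - 2)/4 = -1/4*(-3) = 3/4 ≈ 0.75000)
(214 - 1*(-163))*((o*2)*a) = (214 - 1*(-163))*((4*2)*(3/4)) = (214 + 163)*(8*(3/4)) = 377*6 = 2262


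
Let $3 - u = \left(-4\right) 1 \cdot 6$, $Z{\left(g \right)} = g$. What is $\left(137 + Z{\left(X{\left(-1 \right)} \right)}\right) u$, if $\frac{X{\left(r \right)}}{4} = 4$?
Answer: $4131$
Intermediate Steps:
$X{\left(r \right)} = 16$ ($X{\left(r \right)} = 4 \cdot 4 = 16$)
$u = 27$ ($u = 3 - \left(-4\right) 1 \cdot 6 = 3 - \left(-4\right) 6 = 3 - -24 = 3 + 24 = 27$)
$\left(137 + Z{\left(X{\left(-1 \right)} \right)}\right) u = \left(137 + 16\right) 27 = 153 \cdot 27 = 4131$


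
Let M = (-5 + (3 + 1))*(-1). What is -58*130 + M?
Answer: -7539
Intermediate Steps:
M = 1 (M = (-5 + 4)*(-1) = -1*(-1) = 1)
-58*130 + M = -58*130 + 1 = -7540 + 1 = -7539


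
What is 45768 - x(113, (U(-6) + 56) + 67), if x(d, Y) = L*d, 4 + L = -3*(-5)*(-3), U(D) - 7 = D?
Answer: 51305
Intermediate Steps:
U(D) = 7 + D
L = -49 (L = -4 - 3*(-5)*(-3) = -4 + 15*(-3) = -4 - 45 = -49)
x(d, Y) = -49*d
45768 - x(113, (U(-6) + 56) + 67) = 45768 - (-49)*113 = 45768 - 1*(-5537) = 45768 + 5537 = 51305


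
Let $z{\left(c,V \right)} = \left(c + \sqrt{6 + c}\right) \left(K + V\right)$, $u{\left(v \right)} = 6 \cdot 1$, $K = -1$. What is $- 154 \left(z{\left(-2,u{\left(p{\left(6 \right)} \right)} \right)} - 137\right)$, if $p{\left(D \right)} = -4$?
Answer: $21098$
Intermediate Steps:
$u{\left(v \right)} = 6$
$z{\left(c,V \right)} = \left(-1 + V\right) \left(c + \sqrt{6 + c}\right)$ ($z{\left(c,V \right)} = \left(c + \sqrt{6 + c}\right) \left(-1 + V\right) = \left(-1 + V\right) \left(c + \sqrt{6 + c}\right)$)
$- 154 \left(z{\left(-2,u{\left(p{\left(6 \right)} \right)} \right)} - 137\right) = - 154 \left(\left(\left(-1\right) \left(-2\right) - \sqrt{6 - 2} + 6 \left(-2\right) + 6 \sqrt{6 - 2}\right) - 137\right) = - 154 \left(\left(2 - \sqrt{4} - 12 + 6 \sqrt{4}\right) - 137\right) = - 154 \left(\left(2 - 2 - 12 + 6 \cdot 2\right) - 137\right) = - 154 \left(\left(2 - 2 - 12 + 12\right) - 137\right) = - 154 \left(0 - 137\right) = \left(-154\right) \left(-137\right) = 21098$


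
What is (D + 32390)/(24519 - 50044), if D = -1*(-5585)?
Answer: -1519/1021 ≈ -1.4878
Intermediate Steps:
D = 5585
(D + 32390)/(24519 - 50044) = (5585 + 32390)/(24519 - 50044) = 37975/(-25525) = 37975*(-1/25525) = -1519/1021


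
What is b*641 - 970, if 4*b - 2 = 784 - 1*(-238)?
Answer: 163126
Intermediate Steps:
b = 256 (b = 1/2 + (784 - 1*(-238))/4 = 1/2 + (784 + 238)/4 = 1/2 + (1/4)*1022 = 1/2 + 511/2 = 256)
b*641 - 970 = 256*641 - 970 = 164096 - 970 = 163126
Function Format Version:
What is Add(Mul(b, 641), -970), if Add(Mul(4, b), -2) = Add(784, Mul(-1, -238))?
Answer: 163126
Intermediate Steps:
b = 256 (b = Add(Rational(1, 2), Mul(Rational(1, 4), Add(784, Mul(-1, -238)))) = Add(Rational(1, 2), Mul(Rational(1, 4), Add(784, 238))) = Add(Rational(1, 2), Mul(Rational(1, 4), 1022)) = Add(Rational(1, 2), Rational(511, 2)) = 256)
Add(Mul(b, 641), -970) = Add(Mul(256, 641), -970) = Add(164096, -970) = 163126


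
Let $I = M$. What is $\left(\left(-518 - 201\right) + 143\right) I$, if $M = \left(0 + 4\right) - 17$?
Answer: $7488$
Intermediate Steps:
$M = -13$ ($M = 4 - 17 = -13$)
$I = -13$
$\left(\left(-518 - 201\right) + 143\right) I = \left(\left(-518 - 201\right) + 143\right) \left(-13\right) = \left(-719 + 143\right) \left(-13\right) = \left(-576\right) \left(-13\right) = 7488$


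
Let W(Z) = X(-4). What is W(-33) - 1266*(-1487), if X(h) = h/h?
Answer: 1882543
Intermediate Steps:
X(h) = 1
W(Z) = 1
W(-33) - 1266*(-1487) = 1 - 1266*(-1487) = 1 + 1882542 = 1882543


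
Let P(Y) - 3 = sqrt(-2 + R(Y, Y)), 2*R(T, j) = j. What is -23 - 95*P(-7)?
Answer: -308 - 95*I*sqrt(22)/2 ≈ -308.0 - 222.79*I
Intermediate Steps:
R(T, j) = j/2
P(Y) = 3 + sqrt(-2 + Y/2)
-23 - 95*P(-7) = -23 - 95*(3 + sqrt(-8 + 2*(-7))/2) = -23 - 95*(3 + sqrt(-8 - 14)/2) = -23 - 95*(3 + sqrt(-22)/2) = -23 - 95*(3 + (I*sqrt(22))/2) = -23 - 95*(3 + I*sqrt(22)/2) = -23 + (-285 - 95*I*sqrt(22)/2) = -308 - 95*I*sqrt(22)/2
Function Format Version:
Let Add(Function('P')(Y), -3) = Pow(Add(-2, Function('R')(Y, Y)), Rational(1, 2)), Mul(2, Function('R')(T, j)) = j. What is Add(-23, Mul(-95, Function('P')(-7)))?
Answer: Add(-308, Mul(Rational(-95, 2), I, Pow(22, Rational(1, 2)))) ≈ Add(-308.00, Mul(-222.79, I))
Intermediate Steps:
Function('R')(T, j) = Mul(Rational(1, 2), j)
Function('P')(Y) = Add(3, Pow(Add(-2, Mul(Rational(1, 2), Y)), Rational(1, 2)))
Add(-23, Mul(-95, Function('P')(-7))) = Add(-23, Mul(-95, Add(3, Mul(Rational(1, 2), Pow(Add(-8, Mul(2, -7)), Rational(1, 2)))))) = Add(-23, Mul(-95, Add(3, Mul(Rational(1, 2), Pow(Add(-8, -14), Rational(1, 2)))))) = Add(-23, Mul(-95, Add(3, Mul(Rational(1, 2), Pow(-22, Rational(1, 2)))))) = Add(-23, Mul(-95, Add(3, Mul(Rational(1, 2), Mul(I, Pow(22, Rational(1, 2))))))) = Add(-23, Mul(-95, Add(3, Mul(Rational(1, 2), I, Pow(22, Rational(1, 2)))))) = Add(-23, Add(-285, Mul(Rational(-95, 2), I, Pow(22, Rational(1, 2))))) = Add(-308, Mul(Rational(-95, 2), I, Pow(22, Rational(1, 2))))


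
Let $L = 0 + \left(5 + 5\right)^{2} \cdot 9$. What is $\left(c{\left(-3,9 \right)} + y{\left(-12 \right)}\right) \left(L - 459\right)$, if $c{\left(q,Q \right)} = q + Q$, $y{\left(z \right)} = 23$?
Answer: $12789$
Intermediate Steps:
$c{\left(q,Q \right)} = Q + q$
$L = 900$ ($L = 0 + 10^{2} \cdot 9 = 0 + 100 \cdot 9 = 0 + 900 = 900$)
$\left(c{\left(-3,9 \right)} + y{\left(-12 \right)}\right) \left(L - 459\right) = \left(\left(9 - 3\right) + 23\right) \left(900 - 459\right) = \left(6 + 23\right) 441 = 29 \cdot 441 = 12789$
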